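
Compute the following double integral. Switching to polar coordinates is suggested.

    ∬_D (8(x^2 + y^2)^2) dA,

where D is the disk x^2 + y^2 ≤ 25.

The region D is 0 ≤ r ≤ 5, 0 ≤ θ ≤ 2π in polar coordinates, where x = r cos(θ), y = r sin(θ), and dA = r dr dθ.

Under the substitution, the integrand becomes 8r^4, so

    ∬_D (8(x^2 + y^2)^2) dA = ∫_{0}^{2π} ∫_{0}^{5} (8r^4) · r dr dθ.

Inner integral (in r): ∫_{0}^{5} (8r^4) · r dr = 62500/3.

Outer integral (in θ): ∫_{0}^{2π} (62500/3) dθ = 125000π/3.

Therefore ∬_D (8(x^2 + y^2)^2) dA = 125000π/3.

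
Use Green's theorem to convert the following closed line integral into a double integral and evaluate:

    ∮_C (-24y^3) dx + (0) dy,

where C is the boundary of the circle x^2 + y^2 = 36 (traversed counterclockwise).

Green's theorem converts the closed line integral into a double integral over the enclosed region D:

    ∮_C P dx + Q dy = ∬_D (∂Q/∂x - ∂P/∂y) dA.

Here P = -24y^3, Q = 0, so

    ∂Q/∂x = 0,    ∂P/∂y = -72y^2,
    ∂Q/∂x - ∂P/∂y = 72y^2.

D is the region x^2 + y^2 ≤ 36. Evaluating the double integral:

In polar coordinates (x = r cos θ, y = r sin θ, dA = r dr dθ) the integrand becomes 72r^2sin(θ)^2, so

    ∬_D (72y^2) dA = ∫_0^{2π} ∫_0^{6} (72r^2sin(θ)^2) · r dr dθ.

Inner (r from 0 to 6): 23328sin(θ)^2.
Outer (θ from 0 to 2π): 23328π.

Therefore ∮_C P dx + Q dy = 23328π.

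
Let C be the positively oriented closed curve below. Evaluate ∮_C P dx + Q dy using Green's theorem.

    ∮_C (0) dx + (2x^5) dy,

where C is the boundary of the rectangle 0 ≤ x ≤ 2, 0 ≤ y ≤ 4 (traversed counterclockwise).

Green's theorem converts the closed line integral into a double integral over the enclosed region D:

    ∮_C P dx + Q dy = ∬_D (∂Q/∂x - ∂P/∂y) dA.

Here P = 0, Q = 2x^5, so

    ∂Q/∂x = 10x^4,    ∂P/∂y = 0,
    ∂Q/∂x - ∂P/∂y = 10x^4.

D is the region 0 ≤ x ≤ 2, 0 ≤ y ≤ 4. Evaluating the double integral:

    ∬_D (10x^4) dA = ∫_0^{2} ∫_0^{4} (10x^4) dy dx.

Inner (y from 0 to 4): 40x^4.
Outer (x from 0 to 2): 256.

Therefore ∮_C P dx + Q dy = 256.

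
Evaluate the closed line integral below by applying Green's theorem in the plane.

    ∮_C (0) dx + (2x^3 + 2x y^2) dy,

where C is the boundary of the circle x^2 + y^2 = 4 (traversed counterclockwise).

Green's theorem converts the closed line integral into a double integral over the enclosed region D:

    ∮_C P dx + Q dy = ∬_D (∂Q/∂x - ∂P/∂y) dA.

Here P = 0, Q = 2x^3 + 2x y^2, so

    ∂Q/∂x = 6x^2 + 2y^2,    ∂P/∂y = 0,
    ∂Q/∂x - ∂P/∂y = 6x^2 + 2y^2.

D is the region x^2 + y^2 ≤ 4. Evaluating the double integral:

In polar coordinates (x = r cos θ, y = r sin θ, dA = r dr dθ) the integrand becomes 2r^2(cos(2θ) + 2), so

    ∬_D (6x^2 + 2y^2) dA = ∫_0^{2π} ∫_0^{2} (2r^2(cos(2θ) + 2)) · r dr dθ.

Inner (r from 0 to 2): 8cos(2θ) + 16.
Outer (θ from 0 to 2π): 32π.

Therefore ∮_C P dx + Q dy = 32π.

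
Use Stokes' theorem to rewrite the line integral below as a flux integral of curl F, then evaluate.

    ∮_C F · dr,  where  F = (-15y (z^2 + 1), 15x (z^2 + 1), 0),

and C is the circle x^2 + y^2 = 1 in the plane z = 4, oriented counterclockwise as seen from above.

Let S be the flat disk x^2 + y^2 ≤ 1 in the plane z = 4, with upward unit normal n̂ = ẑ. By Stokes' theorem,

    ∮_C F · dr = ∬_S (∇ × F) · n̂ dS = ∬_D (curl F)_z dA,

where D is the disk x^2 + y^2 ≤ 1.

Compute the curl of F = (-15y (z^2 + 1), 15x (z^2 + 1), 0):
    (∇ × F)_x = ∂F_z/∂y - ∂F_y/∂z = -30x z,
    (∇ × F)_y = ∂F_x/∂z - ∂F_z/∂x = -30y z,
    (∇ × F)_z = ∂F_y/∂x - ∂F_x/∂y = 30z^2 + 30.

On z = 4, (curl F)_z = 510.

Convert to polar (x = r cos θ, y = r sin θ, dA = r dr dθ); the integrand becomes 510, so

    ∬_D (curl F)_z dA = ∫_0^{2π} ∫_0^{1} (510) · r dr dθ.

Inner (r from 0 to 1): 255.
Outer (θ from 0 to 2π): 510π.

Therefore ∮_C F · dr = 510π.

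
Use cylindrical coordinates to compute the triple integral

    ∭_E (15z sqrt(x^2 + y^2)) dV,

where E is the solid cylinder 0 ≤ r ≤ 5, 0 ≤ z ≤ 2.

In cylindrical coordinates, x = r cos(θ), y = r sin(θ), z = z, and dV = r dr dθ dz.

The integrand becomes 15r z, so

    ∭_E (15z sqrt(x^2 + y^2)) dV = ∫_{0}^{2π} ∫_{0}^{5} ∫_{0}^{2} (15r z) · r dz dr dθ.

Inner (z): 30r^2.
Middle (r from 0 to 5): 1250.
Outer (θ): 2500π.

Therefore the triple integral equals 2500π.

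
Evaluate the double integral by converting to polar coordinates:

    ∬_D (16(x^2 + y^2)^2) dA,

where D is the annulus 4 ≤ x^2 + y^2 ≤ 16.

The region D is 2 ≤ r ≤ 4, 0 ≤ θ ≤ 2π in polar coordinates, where x = r cos(θ), y = r sin(θ), and dA = r dr dθ.

Under the substitution, the integrand becomes 16r^4, so

    ∬_D (16(x^2 + y^2)^2) dA = ∫_{0}^{2π} ∫_{2}^{4} (16r^4) · r dr dθ.

Inner integral (in r): ∫_{2}^{4} (16r^4) · r dr = 10752.

Outer integral (in θ): ∫_{0}^{2π} (10752) dθ = 21504π.

Therefore ∬_D (16(x^2 + y^2)^2) dA = 21504π.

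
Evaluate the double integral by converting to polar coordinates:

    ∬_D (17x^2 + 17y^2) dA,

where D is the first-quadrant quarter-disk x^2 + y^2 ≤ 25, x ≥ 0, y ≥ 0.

The region D is 0 ≤ r ≤ 5, 0 ≤ θ ≤ π/2 in polar coordinates, where x = r cos(θ), y = r sin(θ), and dA = r dr dθ.

Under the substitution, the integrand becomes 17r^2, so

    ∬_D (17x^2 + 17y^2) dA = ∫_{0}^{π/2} ∫_{0}^{5} (17r^2) · r dr dθ.

Inner integral (in r): ∫_{0}^{5} (17r^2) · r dr = 10625/4.

Outer integral (in θ): ∫_{0}^{π/2} (10625/4) dθ = 10625π/8.

Therefore ∬_D (17x^2 + 17y^2) dA = 10625π/8.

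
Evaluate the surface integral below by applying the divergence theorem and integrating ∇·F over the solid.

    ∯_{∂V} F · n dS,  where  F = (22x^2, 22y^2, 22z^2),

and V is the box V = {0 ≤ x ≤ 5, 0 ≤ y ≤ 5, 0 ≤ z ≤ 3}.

By the divergence theorem,

    ∯_{∂V} F · n dS = ∭_V (∇ · F) dV.

Compute the divergence:
    ∇ · F = ∂F_x/∂x + ∂F_y/∂y + ∂F_z/∂z = 44x + 44y + 44z.

V is a rectangular box, so dV = dx dy dz with 0 ≤ x ≤ 5, 0 ≤ y ≤ 5, 0 ≤ z ≤ 3.

Integrate (44x + 44y + 44z) over V as an iterated integral:

    ∭_V (∇·F) dV = ∫_0^{5} ∫_0^{5} ∫_0^{3} (44x + 44y + 44z) dz dy dx.

Inner (z from 0 to 3): 132x + 132y + 198.
Middle (y from 0 to 5): 660x + 2640.
Outer (x from 0 to 5): 21450.

Therefore ∯_{∂V} F · n dS = 21450.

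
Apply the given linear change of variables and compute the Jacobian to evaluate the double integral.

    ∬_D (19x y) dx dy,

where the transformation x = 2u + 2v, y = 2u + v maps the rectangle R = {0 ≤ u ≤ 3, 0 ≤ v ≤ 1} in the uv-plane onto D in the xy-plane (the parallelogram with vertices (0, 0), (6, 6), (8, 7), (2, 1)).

Compute the Jacobian determinant of (x, y) with respect to (u, v):

    ∂(x,y)/∂(u,v) = | 2  2 | = (2)(1) - (2)(2) = -2.
                   | 2  1 |

Its absolute value is |J| = 2 (the area scaling factor).

Substituting x = 2u + 2v, y = 2u + v into the integrand,

    19x y → 76u^2 + 114u v + 38v^2,

so the integral becomes

    ∬_R (76u^2 + 114u v + 38v^2) · |J| du dv = ∫_0^3 ∫_0^1 (152u^2 + 228u v + 76v^2) dv du.

Inner (v): 152u^2 + 114u + 76/3.
Outer (u): 1957.

Therefore ∬_D (19x y) dx dy = 1957.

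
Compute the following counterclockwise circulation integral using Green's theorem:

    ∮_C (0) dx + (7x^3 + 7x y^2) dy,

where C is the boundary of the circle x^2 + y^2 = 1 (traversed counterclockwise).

Green's theorem converts the closed line integral into a double integral over the enclosed region D:

    ∮_C P dx + Q dy = ∬_D (∂Q/∂x - ∂P/∂y) dA.

Here P = 0, Q = 7x^3 + 7x y^2, so

    ∂Q/∂x = 21x^2 + 7y^2,    ∂P/∂y = 0,
    ∂Q/∂x - ∂P/∂y = 21x^2 + 7y^2.

D is the region x^2 + y^2 ≤ 1. Evaluating the double integral:

In polar coordinates (x = r cos θ, y = r sin θ, dA = r dr dθ) the integrand becomes 7r^2(cos(2θ) + 2), so

    ∬_D (21x^2 + 7y^2) dA = ∫_0^{2π} ∫_0^{1} (7r^2(cos(2θ) + 2)) · r dr dθ.

Inner (r from 0 to 1): 7cos(2θ)/4 + 7/2.
Outer (θ from 0 to 2π): 7π.

Therefore ∮_C P dx + Q dy = 7π.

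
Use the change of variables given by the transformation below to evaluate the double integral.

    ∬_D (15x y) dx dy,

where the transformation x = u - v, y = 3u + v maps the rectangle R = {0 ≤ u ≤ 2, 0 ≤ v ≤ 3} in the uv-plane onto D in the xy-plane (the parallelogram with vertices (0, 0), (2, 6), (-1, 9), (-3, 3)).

Compute the Jacobian determinant of (x, y) with respect to (u, v):

    ∂(x,y)/∂(u,v) = | 1  -1 | = (1)(1) - (-1)(3) = 4.
                   | 3  1 |

Its absolute value is |J| = 4 (the area scaling factor).

Substituting x = u - v, y = 3u + v into the integrand,

    15x y → 45u^2 - 30u v - 15v^2,

so the integral becomes

    ∬_R (45u^2 - 30u v - 15v^2) · |J| du dv = ∫_0^2 ∫_0^3 (180u^2 - 120u v - 60v^2) dv du.

Inner (v): 540u^2 - 540u - 540.
Outer (u): -720.

Therefore ∬_D (15x y) dx dy = -720.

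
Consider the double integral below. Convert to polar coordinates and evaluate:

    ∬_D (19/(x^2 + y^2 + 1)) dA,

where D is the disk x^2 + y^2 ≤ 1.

The region D is 0 ≤ r ≤ 1, 0 ≤ θ ≤ 2π in polar coordinates, where x = r cos(θ), y = r sin(θ), and dA = r dr dθ.

Under the substitution, the integrand becomes 19/(r^2 + 1), so

    ∬_D (19/(x^2 + y^2 + 1)) dA = ∫_{0}^{2π} ∫_{0}^{1} (19/(r^2 + 1)) · r dr dθ.

Inner integral (in r): ∫_{0}^{1} (19/(r^2 + 1)) · r dr = 19log(2)/2.

Outer integral (in θ): ∫_{0}^{2π} (19log(2)/2) dθ = 19π log(2).

Therefore ∬_D (19/(x^2 + y^2 + 1)) dA = 19π log(2).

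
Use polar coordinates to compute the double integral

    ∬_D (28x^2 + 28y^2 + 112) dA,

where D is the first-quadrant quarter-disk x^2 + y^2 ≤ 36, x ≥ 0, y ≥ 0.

The region D is 0 ≤ r ≤ 6, 0 ≤ θ ≤ π/2 in polar coordinates, where x = r cos(θ), y = r sin(θ), and dA = r dr dθ.

Under the substitution, the integrand becomes 28r^2 + 112, so

    ∬_D (28x^2 + 28y^2 + 112) dA = ∫_{0}^{π/2} ∫_{0}^{6} (28r^2 + 112) · r dr dθ.

Inner integral (in r): ∫_{0}^{6} (28r^2 + 112) · r dr = 11088.

Outer integral (in θ): ∫_{0}^{π/2} (11088) dθ = 5544π.

Therefore ∬_D (28x^2 + 28y^2 + 112) dA = 5544π.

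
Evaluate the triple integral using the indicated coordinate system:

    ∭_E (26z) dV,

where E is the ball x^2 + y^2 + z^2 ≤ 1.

In spherical coordinates, x = ρ sin(φ) cos(θ), y = ρ sin(φ) sin(θ), z = ρ cos(φ), and dV = ρ^2 sin(φ) dρ dφ dθ.

The integrand becomes 26ρ cos(φ), so

    ∭_E (26z) dV = ∫_{0}^{2π} ∫_{0}^{π} ∫_{0}^{1} (26ρ cos(φ)) · ρ^2 sin(φ) dρ dφ dθ.

Inner (ρ): 13sin(2φ)/4.
Middle (φ): 0.
Outer (θ): 0.

Therefore the triple integral equals 0.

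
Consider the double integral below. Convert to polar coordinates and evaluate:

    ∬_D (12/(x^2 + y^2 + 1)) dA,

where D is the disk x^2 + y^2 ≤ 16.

The region D is 0 ≤ r ≤ 4, 0 ≤ θ ≤ 2π in polar coordinates, where x = r cos(θ), y = r sin(θ), and dA = r dr dθ.

Under the substitution, the integrand becomes 12/(r^2 + 1), so

    ∬_D (12/(x^2 + y^2 + 1)) dA = ∫_{0}^{2π} ∫_{0}^{4} (12/(r^2 + 1)) · r dr dθ.

Inner integral (in r): ∫_{0}^{4} (12/(r^2 + 1)) · r dr = log(24137569).

Outer integral (in θ): ∫_{0}^{2π} (log(24137569)) dθ = 12π log(17).

Therefore ∬_D (12/(x^2 + y^2 + 1)) dA = 12π log(17).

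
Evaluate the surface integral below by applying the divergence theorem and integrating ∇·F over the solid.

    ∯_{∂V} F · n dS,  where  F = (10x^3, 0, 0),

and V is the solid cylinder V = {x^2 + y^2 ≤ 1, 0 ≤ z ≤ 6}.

By the divergence theorem,

    ∯_{∂V} F · n dS = ∭_V (∇ · F) dV.

Compute the divergence:
    ∇ · F = ∂F_x/∂x + ∂F_y/∂y + ∂F_z/∂z = 30x^2 + 0 + 0 = 30x^2.

In cylindrical coordinates, x = r cos(θ), y = r sin(θ), z = z, dV = r dr dθ dz, with 0 ≤ r ≤ 1, 0 ≤ θ ≤ 2π, 0 ≤ z ≤ 6.

The integrand, after substitution and multiplying by the volume element, becomes (30r^2cos(θ)^2) · r, so

    ∭_V (∇·F) dV = ∫_0^{2π} ∫_0^{1} ∫_0^{6} (30r^2cos(θ)^2) · r dz dr dθ.

Inner (z from 0 to 6): 180r^3cos(θ)^2.
Middle (r from 0 to 1): 45cos(θ)^2.
Outer (θ from 0 to 2π): 45π.

Therefore ∯_{∂V} F · n dS = 45π.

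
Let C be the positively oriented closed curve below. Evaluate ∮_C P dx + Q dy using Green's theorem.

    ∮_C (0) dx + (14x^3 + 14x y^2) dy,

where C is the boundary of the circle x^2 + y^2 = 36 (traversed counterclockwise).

Green's theorem converts the closed line integral into a double integral over the enclosed region D:

    ∮_C P dx + Q dy = ∬_D (∂Q/∂x - ∂P/∂y) dA.

Here P = 0, Q = 14x^3 + 14x y^2, so

    ∂Q/∂x = 42x^2 + 14y^2,    ∂P/∂y = 0,
    ∂Q/∂x - ∂P/∂y = 42x^2 + 14y^2.

D is the region x^2 + y^2 ≤ 36. Evaluating the double integral:

In polar coordinates (x = r cos θ, y = r sin θ, dA = r dr dθ) the integrand becomes 14r^2(cos(2θ) + 2), so

    ∬_D (42x^2 + 14y^2) dA = ∫_0^{2π} ∫_0^{6} (14r^2(cos(2θ) + 2)) · r dr dθ.

Inner (r from 0 to 6): 4536cos(2θ) + 9072.
Outer (θ from 0 to 2π): 18144π.

Therefore ∮_C P dx + Q dy = 18144π.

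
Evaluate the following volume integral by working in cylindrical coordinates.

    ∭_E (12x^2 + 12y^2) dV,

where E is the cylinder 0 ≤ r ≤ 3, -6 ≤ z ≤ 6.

In cylindrical coordinates, x = r cos(θ), y = r sin(θ), z = z, and dV = r dr dθ dz.

The integrand becomes 12r^2, so

    ∭_E (12x^2 + 12y^2) dV = ∫_{0}^{2π} ∫_{0}^{3} ∫_{-6}^{6} (12r^2) · r dz dr dθ.

Inner (z): 144r^3.
Middle (r from 0 to 3): 2916.
Outer (θ): 5832π.

Therefore the triple integral equals 5832π.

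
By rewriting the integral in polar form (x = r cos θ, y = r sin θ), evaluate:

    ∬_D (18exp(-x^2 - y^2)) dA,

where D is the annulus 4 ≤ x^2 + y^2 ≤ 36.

The region D is 2 ≤ r ≤ 6, 0 ≤ θ ≤ 2π in polar coordinates, where x = r cos(θ), y = r sin(θ), and dA = r dr dθ.

Under the substitution, the integrand becomes 18exp(-r^2), so

    ∬_D (18exp(-x^2 - y^2)) dA = ∫_{0}^{2π} ∫_{2}^{6} (18exp(-r^2)) · r dr dθ.

Inner integral (in r): ∫_{2}^{6} (18exp(-r^2)) · r dr = -(9 - 9exp(32))exp(-36).

Outer integral (in θ): ∫_{0}^{2π} (-(9 - 9exp(32))exp(-36)) dθ = -18π (1 - exp(32))exp(-36).

Therefore ∬_D (18exp(-x^2 - y^2)) dA = -18π (1 - exp(32))exp(-36).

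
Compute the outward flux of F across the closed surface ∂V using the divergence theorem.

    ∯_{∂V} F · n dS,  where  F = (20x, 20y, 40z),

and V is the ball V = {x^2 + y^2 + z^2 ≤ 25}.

By the divergence theorem,

    ∯_{∂V} F · n dS = ∭_V (∇ · F) dV.

Compute the divergence:
    ∇ · F = ∂F_x/∂x + ∂F_y/∂y + ∂F_z/∂z = 20 + 20 + 40 = 80.

In spherical coordinates, x = ρ sin(φ) cos(θ), y = ρ sin(φ) sin(θ), z = ρ cos(φ), dV = ρ^2 sin(φ) dρ dφ dθ, with 0 ≤ ρ ≤ 5, 0 ≤ φ ≤ π, 0 ≤ θ ≤ 2π.

The integrand, after substitution and multiplying by the volume element, becomes (80) · ρ^2 sin(φ), so

    ∭_V (∇·F) dV = ∫_0^{2π} ∫_0^{π} ∫_0^{5} (80) · ρ^2 sin(φ) dρ dφ dθ.

Inner (ρ from 0 to 5): 10000sin(φ)/3.
Middle (φ from 0 to π): 20000/3.
Outer (θ from 0 to 2π): 40000π/3.

Therefore ∯_{∂V} F · n dS = 40000π/3.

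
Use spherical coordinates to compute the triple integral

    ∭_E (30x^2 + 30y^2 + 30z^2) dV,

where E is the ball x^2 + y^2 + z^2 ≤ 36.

In spherical coordinates, x = ρ sin(φ) cos(θ), y = ρ sin(φ) sin(θ), z = ρ cos(φ), and dV = ρ^2 sin(φ) dρ dφ dθ.

The integrand becomes 30ρ^2, so

    ∭_E (30x^2 + 30y^2 + 30z^2) dV = ∫_{0}^{2π} ∫_{0}^{π} ∫_{0}^{6} (30ρ^2) · ρ^2 sin(φ) dρ dφ dθ.

Inner (ρ): 46656sin(φ).
Middle (φ): 93312.
Outer (θ): 186624π.

Therefore the triple integral equals 186624π.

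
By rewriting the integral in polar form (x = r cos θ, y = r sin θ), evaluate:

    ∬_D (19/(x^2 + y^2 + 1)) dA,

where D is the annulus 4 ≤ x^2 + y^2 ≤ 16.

The region D is 2 ≤ r ≤ 4, 0 ≤ θ ≤ 2π in polar coordinates, where x = r cos(θ), y = r sin(θ), and dA = r dr dθ.

Under the substitution, the integrand becomes 19/(r^2 + 1), so

    ∬_D (19/(x^2 + y^2 + 1)) dA = ∫_{0}^{2π} ∫_{2}^{4} (19/(r^2 + 1)) · r dr dθ.

Inner integral (in r): ∫_{2}^{4} (19/(r^2 + 1)) · r dr = log(118587876497sqrt(85)/9765625).

Outer integral (in θ): ∫_{0}^{2π} (log(118587876497sqrt(85)/9765625)) dθ = log((118587876497sqrt(85)/9765625)^(2π)).

Therefore ∬_D (19/(x^2 + y^2 + 1)) dA = log((118587876497sqrt(85)/9765625)^(2π)).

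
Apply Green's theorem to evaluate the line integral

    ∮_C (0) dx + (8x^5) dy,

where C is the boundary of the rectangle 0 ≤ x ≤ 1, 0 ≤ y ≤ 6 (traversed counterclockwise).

Green's theorem converts the closed line integral into a double integral over the enclosed region D:

    ∮_C P dx + Q dy = ∬_D (∂Q/∂x - ∂P/∂y) dA.

Here P = 0, Q = 8x^5, so

    ∂Q/∂x = 40x^4,    ∂P/∂y = 0,
    ∂Q/∂x - ∂P/∂y = 40x^4.

D is the region 0 ≤ x ≤ 1, 0 ≤ y ≤ 6. Evaluating the double integral:

    ∬_D (40x^4) dA = ∫_0^{1} ∫_0^{6} (40x^4) dy dx.

Inner (y from 0 to 6): 240x^4.
Outer (x from 0 to 1): 48.

Therefore ∮_C P dx + Q dy = 48.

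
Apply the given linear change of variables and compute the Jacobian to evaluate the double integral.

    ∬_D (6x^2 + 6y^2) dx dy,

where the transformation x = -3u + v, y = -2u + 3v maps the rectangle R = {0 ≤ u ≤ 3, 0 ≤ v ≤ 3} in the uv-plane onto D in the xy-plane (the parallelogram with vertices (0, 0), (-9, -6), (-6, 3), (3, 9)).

Compute the Jacobian determinant of (x, y) with respect to (u, v):

    ∂(x,y)/∂(u,v) = | -3  1 | = (-3)(3) - (1)(-2) = -7.
                   | -2  3 |

Its absolute value is |J| = 7 (the area scaling factor).

Substituting x = -3u + v, y = -2u + 3v into the integrand,

    6x^2 + 6y^2 → 78u^2 - 108u v + 60v^2,

so the integral becomes

    ∬_R (78u^2 - 108u v + 60v^2) · |J| du dv = ∫_0^3 ∫_0^3 (546u^2 - 756u v + 420v^2) dv du.

Inner (v): 1638u^2 - 3402u + 3780.
Outer (u): 10773.

Therefore ∬_D (6x^2 + 6y^2) dx dy = 10773.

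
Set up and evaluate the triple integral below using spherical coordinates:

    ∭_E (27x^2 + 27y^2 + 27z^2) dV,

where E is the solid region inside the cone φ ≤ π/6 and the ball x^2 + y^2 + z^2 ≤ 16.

In spherical coordinates, x = ρ sin(φ) cos(θ), y = ρ sin(φ) sin(θ), z = ρ cos(φ), and dV = ρ^2 sin(φ) dρ dφ dθ.

The integrand becomes 27ρ^2, so

    ∭_E (27x^2 + 27y^2 + 27z^2) dV = ∫_{0}^{2π} ∫_{0}^{π/6} ∫_{0}^{4} (27ρ^2) · ρ^2 sin(φ) dρ dφ dθ.

Inner (ρ): 27648sin(φ)/5.
Middle (φ): 27648/5 - 13824sqrt(3)/5.
Outer (θ): 27648π (2 - sqrt(3))/5.

Therefore the triple integral equals 27648π (2 - sqrt(3))/5.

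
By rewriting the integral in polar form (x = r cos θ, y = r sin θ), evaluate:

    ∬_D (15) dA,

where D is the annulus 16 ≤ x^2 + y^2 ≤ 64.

The region D is 4 ≤ r ≤ 8, 0 ≤ θ ≤ 2π in polar coordinates, where x = r cos(θ), y = r sin(θ), and dA = r dr dθ.

Under the substitution, the integrand becomes 15, so

    ∬_D (15) dA = ∫_{0}^{2π} ∫_{4}^{8} (15) · r dr dθ.

Inner integral (in r): ∫_{4}^{8} (15) · r dr = 360.

Outer integral (in θ): ∫_{0}^{2π} (360) dθ = 720π.

Therefore ∬_D (15) dA = 720π.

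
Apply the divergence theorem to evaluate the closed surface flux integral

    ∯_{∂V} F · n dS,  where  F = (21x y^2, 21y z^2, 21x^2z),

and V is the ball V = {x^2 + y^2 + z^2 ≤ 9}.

By the divergence theorem,

    ∯_{∂V} F · n dS = ∭_V (∇ · F) dV.

Compute the divergence:
    ∇ · F = ∂F_x/∂x + ∂F_y/∂y + ∂F_z/∂z = 21y^2 + 21z^2 + 21x^2 = 21x^2 + 21y^2 + 21z^2.

In spherical coordinates, x = ρ sin(φ) cos(θ), y = ρ sin(φ) sin(θ), z = ρ cos(φ), dV = ρ^2 sin(φ) dρ dφ dθ, with 0 ≤ ρ ≤ 3, 0 ≤ φ ≤ π, 0 ≤ θ ≤ 2π.

The integrand, after substitution and multiplying by the volume element, becomes (21ρ^2) · ρ^2 sin(φ), so

    ∭_V (∇·F) dV = ∫_0^{2π} ∫_0^{π} ∫_0^{3} (21ρ^2) · ρ^2 sin(φ) dρ dφ dθ.

Inner (ρ from 0 to 3): 5103sin(φ)/5.
Middle (φ from 0 to π): 10206/5.
Outer (θ from 0 to 2π): 20412π/5.

Therefore ∯_{∂V} F · n dS = 20412π/5.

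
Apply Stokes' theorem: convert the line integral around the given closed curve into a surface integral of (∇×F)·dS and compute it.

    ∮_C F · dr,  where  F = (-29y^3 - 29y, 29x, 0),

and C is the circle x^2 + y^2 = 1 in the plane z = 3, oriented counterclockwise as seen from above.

Let S be the flat disk x^2 + y^2 ≤ 1 in the plane z = 3, with upward unit normal n̂ = ẑ. By Stokes' theorem,

    ∮_C F · dr = ∬_S (∇ × F) · n̂ dS = ∬_D (curl F)_z dA,

where D is the disk x^2 + y^2 ≤ 1.

Compute the curl of F = (-29y^3 - 29y, 29x, 0):
    (∇ × F)_x = ∂F_z/∂y - ∂F_y/∂z = 0,
    (∇ × F)_y = ∂F_x/∂z - ∂F_z/∂x = 0,
    (∇ × F)_z = ∂F_y/∂x - ∂F_x/∂y = 87y^2 + 58.

On z = 3, (curl F)_z = 87y^2 + 58.

Convert to polar (x = r cos θ, y = r sin θ, dA = r dr dθ); the integrand becomes 87r^2sin(θ)^2 + 58, so

    ∬_D (curl F)_z dA = ∫_0^{2π} ∫_0^{1} (87r^2sin(θ)^2 + 58) · r dr dθ.

Inner (r from 0 to 1): 87sin(θ)^2/4 + 29.
Outer (θ from 0 to 2π): 319π/4.

Therefore ∮_C F · dr = 319π/4.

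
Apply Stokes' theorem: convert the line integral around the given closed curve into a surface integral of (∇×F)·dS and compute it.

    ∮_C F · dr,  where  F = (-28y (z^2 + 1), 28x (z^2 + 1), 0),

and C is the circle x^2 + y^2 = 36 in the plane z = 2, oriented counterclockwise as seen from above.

Let S be the flat disk x^2 + y^2 ≤ 36 in the plane z = 2, with upward unit normal n̂ = ẑ. By Stokes' theorem,

    ∮_C F · dr = ∬_S (∇ × F) · n̂ dS = ∬_D (curl F)_z dA,

where D is the disk x^2 + y^2 ≤ 36.

Compute the curl of F = (-28y (z^2 + 1), 28x (z^2 + 1), 0):
    (∇ × F)_x = ∂F_z/∂y - ∂F_y/∂z = -56x z,
    (∇ × F)_y = ∂F_x/∂z - ∂F_z/∂x = -56y z,
    (∇ × F)_z = ∂F_y/∂x - ∂F_x/∂y = 56z^2 + 56.

On z = 2, (curl F)_z = 280.

Convert to polar (x = r cos θ, y = r sin θ, dA = r dr dθ); the integrand becomes 280, so

    ∬_D (curl F)_z dA = ∫_0^{2π} ∫_0^{6} (280) · r dr dθ.

Inner (r from 0 to 6): 5040.
Outer (θ from 0 to 2π): 10080π.

Therefore ∮_C F · dr = 10080π.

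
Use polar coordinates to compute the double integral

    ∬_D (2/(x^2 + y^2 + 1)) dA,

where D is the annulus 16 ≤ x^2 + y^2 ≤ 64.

The region D is 4 ≤ r ≤ 8, 0 ≤ θ ≤ 2π in polar coordinates, where x = r cos(θ), y = r sin(θ), and dA = r dr dθ.

Under the substitution, the integrand becomes 2/(r^2 + 1), so

    ∬_D (2/(x^2 + y^2 + 1)) dA = ∫_{0}^{2π} ∫_{4}^{8} (2/(r^2 + 1)) · r dr dθ.

Inner integral (in r): ∫_{4}^{8} (2/(r^2 + 1)) · r dr = log(65/17).

Outer integral (in θ): ∫_{0}^{2π} (log(65/17)) dθ = log((65/17)^(2π)).

Therefore ∬_D (2/(x^2 + y^2 + 1)) dA = log((65/17)^(2π)).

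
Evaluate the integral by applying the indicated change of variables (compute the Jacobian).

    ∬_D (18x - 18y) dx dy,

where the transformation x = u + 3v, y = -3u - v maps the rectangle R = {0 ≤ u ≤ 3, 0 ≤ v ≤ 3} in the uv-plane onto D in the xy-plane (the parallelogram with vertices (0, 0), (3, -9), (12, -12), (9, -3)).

Compute the Jacobian determinant of (x, y) with respect to (u, v):

    ∂(x,y)/∂(u,v) = | 1  3 | = (1)(-1) - (3)(-3) = 8.
                   | -3  -1 |

Its absolute value is |J| = 8 (the area scaling factor).

Substituting x = u + 3v, y = -3u - v into the integrand,

    18x - 18y → 72u + 72v,

so the integral becomes

    ∬_R (72u + 72v) · |J| du dv = ∫_0^3 ∫_0^3 (576u + 576v) dv du.

Inner (v): 1728u + 2592.
Outer (u): 15552.

Therefore ∬_D (18x - 18y) dx dy = 15552.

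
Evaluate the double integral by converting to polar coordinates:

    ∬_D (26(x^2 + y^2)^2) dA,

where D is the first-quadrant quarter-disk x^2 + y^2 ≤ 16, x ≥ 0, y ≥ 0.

The region D is 0 ≤ r ≤ 4, 0 ≤ θ ≤ π/2 in polar coordinates, where x = r cos(θ), y = r sin(θ), and dA = r dr dθ.

Under the substitution, the integrand becomes 26r^4, so

    ∬_D (26(x^2 + y^2)^2) dA = ∫_{0}^{π/2} ∫_{0}^{4} (26r^4) · r dr dθ.

Inner integral (in r): ∫_{0}^{4} (26r^4) · r dr = 53248/3.

Outer integral (in θ): ∫_{0}^{π/2} (53248/3) dθ = 26624π/3.

Therefore ∬_D (26(x^2 + y^2)^2) dA = 26624π/3.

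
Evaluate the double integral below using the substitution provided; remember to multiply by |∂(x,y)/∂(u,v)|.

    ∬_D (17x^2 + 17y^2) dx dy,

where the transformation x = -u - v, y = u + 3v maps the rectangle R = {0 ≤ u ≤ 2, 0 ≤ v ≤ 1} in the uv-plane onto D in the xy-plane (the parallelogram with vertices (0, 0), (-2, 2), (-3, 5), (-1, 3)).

Compute the Jacobian determinant of (x, y) with respect to (u, v):

    ∂(x,y)/∂(u,v) = | -1  -1 | = (-1)(3) - (-1)(1) = -2.
                   | 1  3 |

Its absolute value is |J| = 2 (the area scaling factor).

Substituting x = -u - v, y = u + 3v into the integrand,

    17x^2 + 17y^2 → 34u^2 + 136u v + 170v^2,

so the integral becomes

    ∬_R (34u^2 + 136u v + 170v^2) · |J| du dv = ∫_0^2 ∫_0^1 (68u^2 + 272u v + 340v^2) dv du.

Inner (v): 68u^2 + 136u + 340/3.
Outer (u): 680.

Therefore ∬_D (17x^2 + 17y^2) dx dy = 680.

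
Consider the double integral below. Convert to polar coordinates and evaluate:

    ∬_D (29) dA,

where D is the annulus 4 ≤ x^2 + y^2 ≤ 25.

The region D is 2 ≤ r ≤ 5, 0 ≤ θ ≤ 2π in polar coordinates, where x = r cos(θ), y = r sin(θ), and dA = r dr dθ.

Under the substitution, the integrand becomes 29, so

    ∬_D (29) dA = ∫_{0}^{2π} ∫_{2}^{5} (29) · r dr dθ.

Inner integral (in r): ∫_{2}^{5} (29) · r dr = 609/2.

Outer integral (in θ): ∫_{0}^{2π} (609/2) dθ = 609π.

Therefore ∬_D (29) dA = 609π.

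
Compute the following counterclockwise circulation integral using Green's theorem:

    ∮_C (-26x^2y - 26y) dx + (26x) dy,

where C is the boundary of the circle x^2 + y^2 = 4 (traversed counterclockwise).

Green's theorem converts the closed line integral into a double integral over the enclosed region D:

    ∮_C P dx + Q dy = ∬_D (∂Q/∂x - ∂P/∂y) dA.

Here P = -26x^2y - 26y, Q = 26x, so

    ∂Q/∂x = 26,    ∂P/∂y = -26x^2 - 26,
    ∂Q/∂x - ∂P/∂y = 26x^2 + 52.

D is the region x^2 + y^2 ≤ 4. Evaluating the double integral:

In polar coordinates (x = r cos θ, y = r sin θ, dA = r dr dθ) the integrand becomes 26r^2cos(θ)^2 + 52, so

    ∬_D (26x^2 + 52) dA = ∫_0^{2π} ∫_0^{2} (26r^2cos(θ)^2 + 52) · r dr dθ.

Inner (r from 0 to 2): 104cos(θ)^2 + 104.
Outer (θ from 0 to 2π): 312π.

Therefore ∮_C P dx + Q dy = 312π.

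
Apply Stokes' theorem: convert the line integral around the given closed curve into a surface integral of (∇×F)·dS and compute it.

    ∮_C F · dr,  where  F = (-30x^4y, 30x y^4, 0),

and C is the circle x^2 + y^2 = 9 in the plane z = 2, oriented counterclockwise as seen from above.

Let S be the flat disk x^2 + y^2 ≤ 9 in the plane z = 2, with upward unit normal n̂ = ẑ. By Stokes' theorem,

    ∮_C F · dr = ∬_S (∇ × F) · n̂ dS = ∬_D (curl F)_z dA,

where D is the disk x^2 + y^2 ≤ 9.

Compute the curl of F = (-30x^4y, 30x y^4, 0):
    (∇ × F)_x = ∂F_z/∂y - ∂F_y/∂z = 0,
    (∇ × F)_y = ∂F_x/∂z - ∂F_z/∂x = 0,
    (∇ × F)_z = ∂F_y/∂x - ∂F_x/∂y = 30x^4 + 30y^4.

On z = 2, (curl F)_z = 30x^4 + 30y^4.

Convert to polar (x = r cos θ, y = r sin θ, dA = r dr dθ); the integrand becomes 30r^4(sin(θ)^4 + cos(θ)^4), so

    ∬_D (curl F)_z dA = ∫_0^{2π} ∫_0^{3} (30r^4(sin(θ)^4 + cos(θ)^4)) · r dr dθ.

Inner (r from 0 to 3): 3645sin(θ)^4 + 3645cos(θ)^4.
Outer (θ from 0 to 2π): 10935π/2.

Therefore ∮_C F · dr = 10935π/2.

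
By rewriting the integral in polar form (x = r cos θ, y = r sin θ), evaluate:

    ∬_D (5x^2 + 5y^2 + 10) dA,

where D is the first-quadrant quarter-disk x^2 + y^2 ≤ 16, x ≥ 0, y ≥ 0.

The region D is 0 ≤ r ≤ 4, 0 ≤ θ ≤ π/2 in polar coordinates, where x = r cos(θ), y = r sin(θ), and dA = r dr dθ.

Under the substitution, the integrand becomes 5r^2 + 10, so

    ∬_D (5x^2 + 5y^2 + 10) dA = ∫_{0}^{π/2} ∫_{0}^{4} (5r^2 + 10) · r dr dθ.

Inner integral (in r): ∫_{0}^{4} (5r^2 + 10) · r dr = 400.

Outer integral (in θ): ∫_{0}^{π/2} (400) dθ = 200π.

Therefore ∬_D (5x^2 + 5y^2 + 10) dA = 200π.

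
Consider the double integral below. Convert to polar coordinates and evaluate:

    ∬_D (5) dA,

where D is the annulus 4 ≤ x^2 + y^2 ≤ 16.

The region D is 2 ≤ r ≤ 4, 0 ≤ θ ≤ 2π in polar coordinates, where x = r cos(θ), y = r sin(θ), and dA = r dr dθ.

Under the substitution, the integrand becomes 5, so

    ∬_D (5) dA = ∫_{0}^{2π} ∫_{2}^{4} (5) · r dr dθ.

Inner integral (in r): ∫_{2}^{4} (5) · r dr = 30.

Outer integral (in θ): ∫_{0}^{2π} (30) dθ = 60π.

Therefore ∬_D (5) dA = 60π.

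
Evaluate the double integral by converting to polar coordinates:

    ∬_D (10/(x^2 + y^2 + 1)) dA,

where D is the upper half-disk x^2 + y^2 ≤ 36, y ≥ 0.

The region D is 0 ≤ r ≤ 6, 0 ≤ θ ≤ π in polar coordinates, where x = r cos(θ), y = r sin(θ), and dA = r dr dθ.

Under the substitution, the integrand becomes 10/(r^2 + 1), so

    ∬_D (10/(x^2 + y^2 + 1)) dA = ∫_{0}^{π} ∫_{0}^{6} (10/(r^2 + 1)) · r dr dθ.

Inner integral (in r): ∫_{0}^{6} (10/(r^2 + 1)) · r dr = log(69343957).

Outer integral (in θ): ∫_{0}^{π} (log(69343957)) dθ = log(69343957^π).

Therefore ∬_D (10/(x^2 + y^2 + 1)) dA = log(69343957^π).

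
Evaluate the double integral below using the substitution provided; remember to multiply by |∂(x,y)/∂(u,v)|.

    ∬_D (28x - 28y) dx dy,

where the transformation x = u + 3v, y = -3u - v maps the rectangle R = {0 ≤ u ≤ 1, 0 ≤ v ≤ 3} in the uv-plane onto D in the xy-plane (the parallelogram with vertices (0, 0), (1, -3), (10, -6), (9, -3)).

Compute the Jacobian determinant of (x, y) with respect to (u, v):

    ∂(x,y)/∂(u,v) = | 1  3 | = (1)(-1) - (3)(-3) = 8.
                   | -3  -1 |

Its absolute value is |J| = 8 (the area scaling factor).

Substituting x = u + 3v, y = -3u - v into the integrand,

    28x - 28y → 112u + 112v,

so the integral becomes

    ∬_R (112u + 112v) · |J| du dv = ∫_0^1 ∫_0^3 (896u + 896v) dv du.

Inner (v): 2688u + 4032.
Outer (u): 5376.

Therefore ∬_D (28x - 28y) dx dy = 5376.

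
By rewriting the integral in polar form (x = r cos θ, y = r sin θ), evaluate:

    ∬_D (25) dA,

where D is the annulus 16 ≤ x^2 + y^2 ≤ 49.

The region D is 4 ≤ r ≤ 7, 0 ≤ θ ≤ 2π in polar coordinates, where x = r cos(θ), y = r sin(θ), and dA = r dr dθ.

Under the substitution, the integrand becomes 25, so

    ∬_D (25) dA = ∫_{0}^{2π} ∫_{4}^{7} (25) · r dr dθ.

Inner integral (in r): ∫_{4}^{7} (25) · r dr = 825/2.

Outer integral (in θ): ∫_{0}^{2π} (825/2) dθ = 825π.

Therefore ∬_D (25) dA = 825π.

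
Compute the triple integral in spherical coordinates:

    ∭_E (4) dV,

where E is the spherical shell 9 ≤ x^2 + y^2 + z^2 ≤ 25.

In spherical coordinates, x = ρ sin(φ) cos(θ), y = ρ sin(φ) sin(θ), z = ρ cos(φ), and dV = ρ^2 sin(φ) dρ dφ dθ.

The integrand becomes 4, so

    ∭_E (4) dV = ∫_{0}^{2π} ∫_{0}^{π} ∫_{3}^{5} (4) · ρ^2 sin(φ) dρ dφ dθ.

Inner (ρ): 392sin(φ)/3.
Middle (φ): 784/3.
Outer (θ): 1568π/3.

Therefore the triple integral equals 1568π/3.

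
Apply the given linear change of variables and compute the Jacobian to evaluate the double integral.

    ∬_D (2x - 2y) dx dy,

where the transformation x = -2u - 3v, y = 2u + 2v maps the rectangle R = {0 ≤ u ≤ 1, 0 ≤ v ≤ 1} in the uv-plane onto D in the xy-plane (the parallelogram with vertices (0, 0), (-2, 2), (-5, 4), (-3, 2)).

Compute the Jacobian determinant of (x, y) with respect to (u, v):

    ∂(x,y)/∂(u,v) = | -2  -3 | = (-2)(2) - (-3)(2) = 2.
                   | 2  2 |

Its absolute value is |J| = 2 (the area scaling factor).

Substituting x = -2u - 3v, y = 2u + 2v into the integrand,

    2x - 2y → -8u - 10v,

so the integral becomes

    ∬_R (-8u - 10v) · |J| du dv = ∫_0^1 ∫_0^1 (-16u - 20v) dv du.

Inner (v): -16u - 10.
Outer (u): -18.

Therefore ∬_D (2x - 2y) dx dy = -18.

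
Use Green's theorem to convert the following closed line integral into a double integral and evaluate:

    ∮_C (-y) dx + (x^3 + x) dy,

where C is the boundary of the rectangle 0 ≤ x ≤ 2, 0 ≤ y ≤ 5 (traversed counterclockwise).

Green's theorem converts the closed line integral into a double integral over the enclosed region D:

    ∮_C P dx + Q dy = ∬_D (∂Q/∂x - ∂P/∂y) dA.

Here P = -y, Q = x^3 + x, so

    ∂Q/∂x = 3x^2 + 1,    ∂P/∂y = -1,
    ∂Q/∂x - ∂P/∂y = 3x^2 + 2.

D is the region 0 ≤ x ≤ 2, 0 ≤ y ≤ 5. Evaluating the double integral:

    ∬_D (3x^2 + 2) dA = ∫_0^{2} ∫_0^{5} (3x^2 + 2) dy dx.

Inner (y from 0 to 5): 15x^2 + 10.
Outer (x from 0 to 2): 60.

Therefore ∮_C P dx + Q dy = 60.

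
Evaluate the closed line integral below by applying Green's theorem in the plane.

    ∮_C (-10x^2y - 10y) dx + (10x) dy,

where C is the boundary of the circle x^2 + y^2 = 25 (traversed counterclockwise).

Green's theorem converts the closed line integral into a double integral over the enclosed region D:

    ∮_C P dx + Q dy = ∬_D (∂Q/∂x - ∂P/∂y) dA.

Here P = -10x^2y - 10y, Q = 10x, so

    ∂Q/∂x = 10,    ∂P/∂y = -10x^2 - 10,
    ∂Q/∂x - ∂P/∂y = 10x^2 + 20.

D is the region x^2 + y^2 ≤ 25. Evaluating the double integral:

In polar coordinates (x = r cos θ, y = r sin θ, dA = r dr dθ) the integrand becomes 10r^2cos(θ)^2 + 20, so

    ∬_D (10x^2 + 20) dA = ∫_0^{2π} ∫_0^{5} (10r^2cos(θ)^2 + 20) · r dr dθ.

Inner (r from 0 to 5): 3125cos(θ)^2/2 + 250.
Outer (θ from 0 to 2π): 4125π/2.

Therefore ∮_C P dx + Q dy = 4125π/2.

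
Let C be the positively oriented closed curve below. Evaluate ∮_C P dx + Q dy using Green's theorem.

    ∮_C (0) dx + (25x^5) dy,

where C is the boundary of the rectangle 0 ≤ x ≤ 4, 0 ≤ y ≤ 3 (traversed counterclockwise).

Green's theorem converts the closed line integral into a double integral over the enclosed region D:

    ∮_C P dx + Q dy = ∬_D (∂Q/∂x - ∂P/∂y) dA.

Here P = 0, Q = 25x^5, so

    ∂Q/∂x = 125x^4,    ∂P/∂y = 0,
    ∂Q/∂x - ∂P/∂y = 125x^4.

D is the region 0 ≤ x ≤ 4, 0 ≤ y ≤ 3. Evaluating the double integral:

    ∬_D (125x^4) dA = ∫_0^{4} ∫_0^{3} (125x^4) dy dx.

Inner (y from 0 to 3): 375x^4.
Outer (x from 0 to 4): 76800.

Therefore ∮_C P dx + Q dy = 76800.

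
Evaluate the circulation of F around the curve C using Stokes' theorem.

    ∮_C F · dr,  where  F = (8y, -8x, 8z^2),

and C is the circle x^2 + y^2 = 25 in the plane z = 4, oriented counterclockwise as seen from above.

Let S be the flat disk x^2 + y^2 ≤ 25 in the plane z = 4, with upward unit normal n̂ = ẑ. By Stokes' theorem,

    ∮_C F · dr = ∬_S (∇ × F) · n̂ dS = ∬_D (curl F)_z dA,

where D is the disk x^2 + y^2 ≤ 25.

Compute the curl of F = (8y, -8x, 8z^2):
    (∇ × F)_x = ∂F_z/∂y - ∂F_y/∂z = 0,
    (∇ × F)_y = ∂F_x/∂z - ∂F_z/∂x = 0,
    (∇ × F)_z = ∂F_y/∂x - ∂F_x/∂y = -16.

On z = 4, (curl F)_z = -16.

Convert to polar (x = r cos θ, y = r sin θ, dA = r dr dθ); the integrand becomes -16, so

    ∬_D (curl F)_z dA = ∫_0^{2π} ∫_0^{5} (-16) · r dr dθ.

Inner (r from 0 to 5): -200.
Outer (θ from 0 to 2π): -400π.

Therefore ∮_C F · dr = -400π.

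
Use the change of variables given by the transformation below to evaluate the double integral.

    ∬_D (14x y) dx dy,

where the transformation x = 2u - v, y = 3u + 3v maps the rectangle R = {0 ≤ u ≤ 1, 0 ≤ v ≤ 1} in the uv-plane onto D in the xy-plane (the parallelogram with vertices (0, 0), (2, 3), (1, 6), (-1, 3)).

Compute the Jacobian determinant of (x, y) with respect to (u, v):

    ∂(x,y)/∂(u,v) = | 2  -1 | = (2)(3) - (-1)(3) = 9.
                   | 3  3 |

Its absolute value is |J| = 9 (the area scaling factor).

Substituting x = 2u - v, y = 3u + 3v into the integrand,

    14x y → 84u^2 + 42u v - 42v^2,

so the integral becomes

    ∬_R (84u^2 + 42u v - 42v^2) · |J| du dv = ∫_0^1 ∫_0^1 (756u^2 + 378u v - 378v^2) dv du.

Inner (v): 756u^2 + 189u - 126.
Outer (u): 441/2.

Therefore ∬_D (14x y) dx dy = 441/2.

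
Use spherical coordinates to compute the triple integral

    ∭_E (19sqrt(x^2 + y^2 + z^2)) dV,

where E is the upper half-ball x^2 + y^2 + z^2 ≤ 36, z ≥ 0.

In spherical coordinates, x = ρ sin(φ) cos(θ), y = ρ sin(φ) sin(θ), z = ρ cos(φ), and dV = ρ^2 sin(φ) dρ dφ dθ.

The integrand becomes 19ρ, so

    ∭_E (19sqrt(x^2 + y^2 + z^2)) dV = ∫_{0}^{2π} ∫_{0}^{π/2} ∫_{0}^{6} (19ρ) · ρ^2 sin(φ) dρ dφ dθ.

Inner (ρ): 6156sin(φ).
Middle (φ): 6156.
Outer (θ): 12312π.

Therefore the triple integral equals 12312π.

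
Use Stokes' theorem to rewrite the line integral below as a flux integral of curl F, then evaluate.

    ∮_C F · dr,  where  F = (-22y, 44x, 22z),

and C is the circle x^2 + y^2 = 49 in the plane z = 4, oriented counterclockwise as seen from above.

Let S be the flat disk x^2 + y^2 ≤ 49 in the plane z = 4, with upward unit normal n̂ = ẑ. By Stokes' theorem,

    ∮_C F · dr = ∬_S (∇ × F) · n̂ dS = ∬_D (curl F)_z dA,

where D is the disk x^2 + y^2 ≤ 49.

Compute the curl of F = (-22y, 44x, 22z):
    (∇ × F)_x = ∂F_z/∂y - ∂F_y/∂z = 0,
    (∇ × F)_y = ∂F_x/∂z - ∂F_z/∂x = 0,
    (∇ × F)_z = ∂F_y/∂x - ∂F_x/∂y = 66.

On z = 4, (curl F)_z = 66.

Convert to polar (x = r cos θ, y = r sin θ, dA = r dr dθ); the integrand becomes 66, so

    ∬_D (curl F)_z dA = ∫_0^{2π} ∫_0^{7} (66) · r dr dθ.

Inner (r from 0 to 7): 1617.
Outer (θ from 0 to 2π): 3234π.

Therefore ∮_C F · dr = 3234π.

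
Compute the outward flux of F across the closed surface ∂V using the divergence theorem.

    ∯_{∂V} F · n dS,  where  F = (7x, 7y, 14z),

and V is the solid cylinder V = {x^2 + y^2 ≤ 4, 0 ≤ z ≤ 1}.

By the divergence theorem,

    ∯_{∂V} F · n dS = ∭_V (∇ · F) dV.

Compute the divergence:
    ∇ · F = ∂F_x/∂x + ∂F_y/∂y + ∂F_z/∂z = 7 + 7 + 14 = 28.

In cylindrical coordinates, x = r cos(θ), y = r sin(θ), z = z, dV = r dr dθ dz, with 0 ≤ r ≤ 2, 0 ≤ θ ≤ 2π, 0 ≤ z ≤ 1.

The integrand, after substitution and multiplying by the volume element, becomes (28) · r, so

    ∭_V (∇·F) dV = ∫_0^{2π} ∫_0^{2} ∫_0^{1} (28) · r dz dr dθ.

Inner (z from 0 to 1): 28r.
Middle (r from 0 to 2): 56.
Outer (θ from 0 to 2π): 112π.

Therefore ∯_{∂V} F · n dS = 112π.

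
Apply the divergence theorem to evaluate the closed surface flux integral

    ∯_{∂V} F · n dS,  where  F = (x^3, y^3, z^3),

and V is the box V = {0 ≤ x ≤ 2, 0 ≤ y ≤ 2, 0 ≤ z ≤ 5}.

By the divergence theorem,

    ∯_{∂V} F · n dS = ∭_V (∇ · F) dV.

Compute the divergence:
    ∇ · F = ∂F_x/∂x + ∂F_y/∂y + ∂F_z/∂z = 3x^2 + 3y^2 + 3z^2.

V is a rectangular box, so dV = dx dy dz with 0 ≤ x ≤ 2, 0 ≤ y ≤ 2, 0 ≤ z ≤ 5.

Integrate (3x^2 + 3y^2 + 3z^2) over V as an iterated integral:

    ∭_V (∇·F) dV = ∫_0^{2} ∫_0^{2} ∫_0^{5} (3x^2 + 3y^2 + 3z^2) dz dy dx.

Inner (z from 0 to 5): 15x^2 + 15y^2 + 125.
Middle (y from 0 to 2): 30x^2 + 290.
Outer (x from 0 to 2): 660.

Therefore ∯_{∂V} F · n dS = 660.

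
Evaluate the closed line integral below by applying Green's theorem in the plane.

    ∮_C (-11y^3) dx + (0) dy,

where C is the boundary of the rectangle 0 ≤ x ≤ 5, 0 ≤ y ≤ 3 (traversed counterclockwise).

Green's theorem converts the closed line integral into a double integral over the enclosed region D:

    ∮_C P dx + Q dy = ∬_D (∂Q/∂x - ∂P/∂y) dA.

Here P = -11y^3, Q = 0, so

    ∂Q/∂x = 0,    ∂P/∂y = -33y^2,
    ∂Q/∂x - ∂P/∂y = 33y^2.

D is the region 0 ≤ x ≤ 5, 0 ≤ y ≤ 3. Evaluating the double integral:

    ∬_D (33y^2) dA = ∫_0^{5} ∫_0^{3} (33y^2) dy dx.

Inner (y from 0 to 3): 297.
Outer (x from 0 to 5): 1485.

Therefore ∮_C P dx + Q dy = 1485.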